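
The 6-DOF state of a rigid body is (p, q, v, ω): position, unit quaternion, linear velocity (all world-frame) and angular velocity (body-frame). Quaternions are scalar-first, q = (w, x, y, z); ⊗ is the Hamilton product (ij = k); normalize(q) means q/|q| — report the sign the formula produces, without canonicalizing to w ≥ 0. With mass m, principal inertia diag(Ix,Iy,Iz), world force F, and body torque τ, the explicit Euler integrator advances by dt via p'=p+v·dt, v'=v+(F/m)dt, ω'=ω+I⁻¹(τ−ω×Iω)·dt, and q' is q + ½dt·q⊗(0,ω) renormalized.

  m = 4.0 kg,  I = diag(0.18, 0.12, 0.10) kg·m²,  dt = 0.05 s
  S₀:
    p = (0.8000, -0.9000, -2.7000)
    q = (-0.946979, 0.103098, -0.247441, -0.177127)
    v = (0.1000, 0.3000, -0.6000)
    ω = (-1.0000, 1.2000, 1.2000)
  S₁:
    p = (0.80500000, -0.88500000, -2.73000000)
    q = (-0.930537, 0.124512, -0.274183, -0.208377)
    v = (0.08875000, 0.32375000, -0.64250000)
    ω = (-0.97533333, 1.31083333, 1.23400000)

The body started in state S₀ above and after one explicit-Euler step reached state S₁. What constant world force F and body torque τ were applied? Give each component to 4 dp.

F = (-0.9000, 1.9000, -3.4000)
τ = (0.0600, 0.1700, 0.1400)

v₁ − v₀ = (-0.01125000, 0.02375000, -0.04250000)
applied force F = (-0.9000, 1.9000, -3.4000)
rate change Δω = (0.02466667, 0.11083333, 0.03400000)
gyro term ω₀×Iω₀ = (-0.0288, -0.0960, 0.0720)
τ = I·(Δω/dt) + ω₀×(Iω₀) = (0.0600, 0.1700, 0.1400)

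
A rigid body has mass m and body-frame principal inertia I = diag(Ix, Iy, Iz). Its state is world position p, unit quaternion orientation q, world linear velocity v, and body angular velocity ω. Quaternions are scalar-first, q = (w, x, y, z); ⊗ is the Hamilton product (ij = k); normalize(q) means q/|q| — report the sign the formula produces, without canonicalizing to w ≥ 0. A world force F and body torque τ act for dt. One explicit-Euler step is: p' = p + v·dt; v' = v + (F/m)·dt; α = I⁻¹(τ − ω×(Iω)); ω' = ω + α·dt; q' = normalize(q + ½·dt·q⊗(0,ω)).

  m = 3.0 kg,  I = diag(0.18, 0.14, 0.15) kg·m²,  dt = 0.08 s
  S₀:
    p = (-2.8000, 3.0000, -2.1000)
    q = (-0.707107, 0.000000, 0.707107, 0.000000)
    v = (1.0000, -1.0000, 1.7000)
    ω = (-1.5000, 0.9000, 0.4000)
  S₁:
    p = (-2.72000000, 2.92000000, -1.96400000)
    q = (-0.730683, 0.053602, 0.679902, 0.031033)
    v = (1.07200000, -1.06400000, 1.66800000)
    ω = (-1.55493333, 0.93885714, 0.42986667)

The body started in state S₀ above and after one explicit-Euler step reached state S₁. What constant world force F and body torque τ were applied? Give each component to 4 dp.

velocity change Δv = (0.07200000, -0.06400000, -0.03200000)
F = m·Δv/dt = (2.7000, -2.4000, -1.2000)
Δω = ω₁−ω₀ = (-0.05493333, 0.03885714, 0.02986667)
τ = I·(Δω/dt) + ω₀×(Iω₀) = (-0.1200, 0.0500, 0.1100)

F = (2.7000, -2.4000, -1.2000)
τ = (-0.1200, 0.0500, 0.1100)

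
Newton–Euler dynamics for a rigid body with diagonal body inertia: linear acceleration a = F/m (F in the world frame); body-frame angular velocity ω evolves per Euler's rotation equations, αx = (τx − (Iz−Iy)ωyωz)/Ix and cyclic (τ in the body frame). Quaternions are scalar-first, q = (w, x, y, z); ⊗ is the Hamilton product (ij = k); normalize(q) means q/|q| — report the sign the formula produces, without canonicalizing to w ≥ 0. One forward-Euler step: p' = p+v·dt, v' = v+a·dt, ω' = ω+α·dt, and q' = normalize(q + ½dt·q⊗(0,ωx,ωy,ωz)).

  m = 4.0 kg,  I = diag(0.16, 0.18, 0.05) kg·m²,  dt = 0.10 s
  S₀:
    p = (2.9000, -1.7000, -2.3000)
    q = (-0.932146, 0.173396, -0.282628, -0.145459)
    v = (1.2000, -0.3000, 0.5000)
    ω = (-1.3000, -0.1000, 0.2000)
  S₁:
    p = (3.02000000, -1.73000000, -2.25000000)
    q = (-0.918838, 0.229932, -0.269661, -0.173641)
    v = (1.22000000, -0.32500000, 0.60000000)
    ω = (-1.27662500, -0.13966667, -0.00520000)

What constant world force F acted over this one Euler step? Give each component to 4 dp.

F = (0.8000, -1.0000, 4.0000)

velocity change Δv = (0.02000000, -0.02500000, 0.10000000)
applied force F = (0.8000, -1.0000, 4.0000)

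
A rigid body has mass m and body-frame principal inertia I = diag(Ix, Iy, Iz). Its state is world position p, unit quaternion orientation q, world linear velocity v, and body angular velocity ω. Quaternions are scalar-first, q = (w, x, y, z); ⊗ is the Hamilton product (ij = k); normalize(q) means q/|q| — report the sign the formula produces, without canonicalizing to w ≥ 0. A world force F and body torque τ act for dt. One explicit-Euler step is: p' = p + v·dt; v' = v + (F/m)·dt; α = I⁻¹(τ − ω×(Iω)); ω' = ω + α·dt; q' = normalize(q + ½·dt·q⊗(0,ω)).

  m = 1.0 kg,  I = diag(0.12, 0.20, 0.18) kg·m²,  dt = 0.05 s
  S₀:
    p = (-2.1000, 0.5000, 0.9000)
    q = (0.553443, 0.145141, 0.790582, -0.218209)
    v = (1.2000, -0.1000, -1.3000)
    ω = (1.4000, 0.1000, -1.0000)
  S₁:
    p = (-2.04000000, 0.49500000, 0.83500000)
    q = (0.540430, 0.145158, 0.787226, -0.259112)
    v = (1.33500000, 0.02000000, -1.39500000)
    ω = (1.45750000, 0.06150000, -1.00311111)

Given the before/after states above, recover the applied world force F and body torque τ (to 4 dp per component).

F = (2.7000, 2.4000, -1.9000)
τ = (0.1400, -0.0700, 0.0000)

Δω = ω₁−ω₀ = (0.05750000, -0.03850000, -0.00311111)
precession coupling = (0.0020, 0.0840, 0.0112)
applied torque τ = (0.1400, -0.0700, 0.0000)
Δv = v₁−v₀ = (0.13500000, 0.12000000, -0.09500000)
applied force F = (2.7000, 2.4000, -1.9000)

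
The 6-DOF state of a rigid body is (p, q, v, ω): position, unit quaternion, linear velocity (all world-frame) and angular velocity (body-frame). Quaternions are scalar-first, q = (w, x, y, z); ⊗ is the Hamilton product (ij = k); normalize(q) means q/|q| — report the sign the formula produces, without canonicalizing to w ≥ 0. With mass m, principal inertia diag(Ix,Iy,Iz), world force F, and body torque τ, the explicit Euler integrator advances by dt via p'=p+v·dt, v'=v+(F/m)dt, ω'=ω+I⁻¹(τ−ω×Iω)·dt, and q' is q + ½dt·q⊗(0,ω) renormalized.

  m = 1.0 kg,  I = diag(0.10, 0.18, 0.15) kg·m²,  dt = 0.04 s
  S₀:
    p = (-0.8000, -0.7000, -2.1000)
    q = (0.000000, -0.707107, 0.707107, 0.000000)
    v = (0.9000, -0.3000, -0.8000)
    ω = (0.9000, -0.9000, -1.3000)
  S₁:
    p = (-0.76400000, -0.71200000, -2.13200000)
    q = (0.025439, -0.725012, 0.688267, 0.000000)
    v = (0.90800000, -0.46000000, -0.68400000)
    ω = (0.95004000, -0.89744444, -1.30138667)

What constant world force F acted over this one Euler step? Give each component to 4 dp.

v₁ − v₀ = (0.00800000, -0.16000000, 0.11600000)
applied force F = (0.2000, -4.0000, 2.9000)

F = (0.2000, -4.0000, 2.9000)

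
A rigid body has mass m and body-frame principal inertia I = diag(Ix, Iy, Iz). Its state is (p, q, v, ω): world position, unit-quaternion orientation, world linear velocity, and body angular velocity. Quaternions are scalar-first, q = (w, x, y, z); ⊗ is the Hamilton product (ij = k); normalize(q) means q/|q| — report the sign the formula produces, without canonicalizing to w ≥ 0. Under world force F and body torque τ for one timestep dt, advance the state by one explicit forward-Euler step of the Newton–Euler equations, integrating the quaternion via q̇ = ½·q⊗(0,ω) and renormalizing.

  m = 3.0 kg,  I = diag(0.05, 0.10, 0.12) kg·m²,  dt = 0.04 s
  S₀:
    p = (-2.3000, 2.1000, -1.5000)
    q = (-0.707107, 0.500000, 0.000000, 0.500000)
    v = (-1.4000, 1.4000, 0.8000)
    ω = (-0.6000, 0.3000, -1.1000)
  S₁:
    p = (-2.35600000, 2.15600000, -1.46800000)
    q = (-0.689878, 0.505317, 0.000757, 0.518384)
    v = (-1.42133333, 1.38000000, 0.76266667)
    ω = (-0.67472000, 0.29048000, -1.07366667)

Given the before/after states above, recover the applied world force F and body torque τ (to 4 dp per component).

Δω = ω₁−ω₀ = (-0.07472000, -0.00952000, 0.02633333)
τ = I·(Δω/dt) + ω₀×(Iω₀) = (-0.1000, -0.0700, 0.0700)
velocity change Δv = (-0.02133333, -0.02000000, -0.03733333)
applied force F = (-1.6000, -1.5000, -2.8000)

F = (-1.6000, -1.5000, -2.8000)
τ = (-0.1000, -0.0700, 0.0700)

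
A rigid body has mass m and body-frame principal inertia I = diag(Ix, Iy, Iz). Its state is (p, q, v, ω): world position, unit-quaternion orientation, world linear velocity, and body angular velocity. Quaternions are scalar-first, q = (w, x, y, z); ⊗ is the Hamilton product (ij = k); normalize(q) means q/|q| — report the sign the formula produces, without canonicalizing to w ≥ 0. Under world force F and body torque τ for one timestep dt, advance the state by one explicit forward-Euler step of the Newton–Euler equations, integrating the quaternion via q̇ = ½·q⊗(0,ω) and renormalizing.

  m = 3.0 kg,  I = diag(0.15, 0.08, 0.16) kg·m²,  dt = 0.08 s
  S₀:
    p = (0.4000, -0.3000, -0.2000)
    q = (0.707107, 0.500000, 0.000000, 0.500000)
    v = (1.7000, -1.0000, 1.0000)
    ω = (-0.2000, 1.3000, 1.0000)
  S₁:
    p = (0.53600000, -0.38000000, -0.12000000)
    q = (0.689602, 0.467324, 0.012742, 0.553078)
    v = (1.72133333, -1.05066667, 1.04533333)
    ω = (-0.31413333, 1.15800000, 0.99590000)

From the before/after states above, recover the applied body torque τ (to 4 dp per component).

τ = (-0.1100, -0.1400, 0.0100)

rate change Δω = (-0.11413333, -0.14200000, -0.00410000)
precession coupling = (0.1040, 0.0020, 0.0182)
τ = I·(Δω/dt) + ω₀×(Iω₀) = (-0.1100, -0.1400, 0.0100)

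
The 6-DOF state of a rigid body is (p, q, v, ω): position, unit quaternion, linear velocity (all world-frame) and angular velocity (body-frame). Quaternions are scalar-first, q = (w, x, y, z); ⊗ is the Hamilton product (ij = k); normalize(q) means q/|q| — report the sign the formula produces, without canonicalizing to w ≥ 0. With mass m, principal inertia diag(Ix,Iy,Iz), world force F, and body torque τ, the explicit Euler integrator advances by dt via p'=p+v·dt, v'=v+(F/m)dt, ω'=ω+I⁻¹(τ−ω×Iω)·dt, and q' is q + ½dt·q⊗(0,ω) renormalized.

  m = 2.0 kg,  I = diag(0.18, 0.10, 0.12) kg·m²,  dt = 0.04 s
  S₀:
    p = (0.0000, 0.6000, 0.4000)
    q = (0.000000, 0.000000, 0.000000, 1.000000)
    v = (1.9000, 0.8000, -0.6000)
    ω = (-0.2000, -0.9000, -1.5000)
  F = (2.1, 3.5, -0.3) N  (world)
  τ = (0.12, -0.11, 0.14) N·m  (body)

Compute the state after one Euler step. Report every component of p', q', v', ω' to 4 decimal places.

linear accel F/m = (1.0500, 1.7500, -0.1500)
p + v·dt = (0.0760, 0.6320, 0.3760)
new velocity v' = (1.9420, 0.8700, -0.6060)
angular accel α = (0.5167, -1.2800, 1.2867)
new body rate ω' = (-0.1793, -0.9512, -1.4485)
Hamilton product q⊗(0,ω) = (1.5000000, 0.9000000, -0.2000000, 0.0000000)
q' = normalize(q + ½dt·q⊗(0,ω)) = (0.0300, 0.0180, -0.0040, 0.9994)

p' = (0.0760, 0.6320, 0.3760)
q' = (0.0300, 0.0180, -0.0040, 0.9994)
v' = (1.9420, 0.8700, -0.6060)
ω' = (-0.1793, -0.9512, -1.4485)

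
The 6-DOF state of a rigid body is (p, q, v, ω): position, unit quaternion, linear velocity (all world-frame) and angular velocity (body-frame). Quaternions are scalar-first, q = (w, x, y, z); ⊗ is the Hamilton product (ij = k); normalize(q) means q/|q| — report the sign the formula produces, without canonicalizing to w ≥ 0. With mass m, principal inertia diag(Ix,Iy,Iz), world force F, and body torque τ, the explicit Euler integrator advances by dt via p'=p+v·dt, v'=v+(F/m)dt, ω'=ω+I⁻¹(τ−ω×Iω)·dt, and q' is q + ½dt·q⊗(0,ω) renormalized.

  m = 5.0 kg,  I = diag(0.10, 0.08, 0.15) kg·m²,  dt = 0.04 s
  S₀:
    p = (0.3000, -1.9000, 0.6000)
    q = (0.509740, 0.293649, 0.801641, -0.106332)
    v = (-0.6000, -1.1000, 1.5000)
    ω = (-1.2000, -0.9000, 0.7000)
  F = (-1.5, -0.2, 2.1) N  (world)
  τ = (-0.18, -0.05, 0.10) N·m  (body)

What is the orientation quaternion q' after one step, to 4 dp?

Hamilton product q⊗(0,ω) = (1.1482881, -0.1462381, -0.5367219, 1.0545031)
updated quaternion q' = (0.5324, 0.2906, 0.7905, -0.0852)

q' = (0.5324, 0.2906, 0.7905, -0.0852)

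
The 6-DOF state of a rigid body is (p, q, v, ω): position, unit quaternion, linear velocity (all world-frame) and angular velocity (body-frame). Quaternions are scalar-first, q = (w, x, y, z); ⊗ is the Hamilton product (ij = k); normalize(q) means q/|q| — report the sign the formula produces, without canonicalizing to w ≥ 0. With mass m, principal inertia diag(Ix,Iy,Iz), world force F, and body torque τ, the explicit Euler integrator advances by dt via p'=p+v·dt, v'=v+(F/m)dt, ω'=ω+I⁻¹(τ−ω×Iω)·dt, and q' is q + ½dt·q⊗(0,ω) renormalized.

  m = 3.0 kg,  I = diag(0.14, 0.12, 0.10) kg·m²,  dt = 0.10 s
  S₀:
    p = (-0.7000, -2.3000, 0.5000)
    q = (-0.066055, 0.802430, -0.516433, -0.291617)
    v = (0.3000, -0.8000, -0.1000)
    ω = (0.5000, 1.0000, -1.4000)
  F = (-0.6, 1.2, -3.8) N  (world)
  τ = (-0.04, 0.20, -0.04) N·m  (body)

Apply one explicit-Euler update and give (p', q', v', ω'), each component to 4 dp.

p' = (-0.6700, -2.3800, 0.4900)
q' = (-0.0804, 0.8481, -0.4690, -0.2330)
v' = (0.2800, -0.7600, -0.2267)
ω' = (0.4514, 1.1900, -1.4300)

α = I⁻¹(τ − ω×Iω) = (-0.4857, 1.9000, -0.3000)
new body rate ω' = (0.4514, 1.1900, -1.4300)
Hamilton product q⊗(0,ω) = (-0.2930458, 0.9815957, 0.9115385, 1.1531235)
q + ½dt·q⊗(0,ω), renormalized = (-0.0804, 0.8481, -0.4690, -0.2330)
a = F/m = (-0.2000, 0.4000, -1.2667)
p + v·dt = (-0.6700, -2.3800, 0.4900)
v' = v + a·dt = (0.2800, -0.7600, -0.2267)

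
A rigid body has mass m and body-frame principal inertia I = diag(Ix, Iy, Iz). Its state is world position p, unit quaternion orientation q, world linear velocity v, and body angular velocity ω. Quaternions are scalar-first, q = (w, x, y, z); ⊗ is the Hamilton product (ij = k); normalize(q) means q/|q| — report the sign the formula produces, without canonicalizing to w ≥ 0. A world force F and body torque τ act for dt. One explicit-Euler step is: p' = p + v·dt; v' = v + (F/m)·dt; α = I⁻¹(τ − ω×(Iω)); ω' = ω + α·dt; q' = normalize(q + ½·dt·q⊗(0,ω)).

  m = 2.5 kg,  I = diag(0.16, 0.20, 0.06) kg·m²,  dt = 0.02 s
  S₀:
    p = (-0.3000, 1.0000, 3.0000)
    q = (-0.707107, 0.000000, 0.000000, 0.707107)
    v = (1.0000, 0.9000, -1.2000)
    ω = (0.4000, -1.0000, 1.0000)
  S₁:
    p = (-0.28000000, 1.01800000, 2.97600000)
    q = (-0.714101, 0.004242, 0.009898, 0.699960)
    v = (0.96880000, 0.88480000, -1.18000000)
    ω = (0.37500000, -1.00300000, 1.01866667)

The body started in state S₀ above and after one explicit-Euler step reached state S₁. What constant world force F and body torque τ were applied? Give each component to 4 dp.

Δv = v₁−v₀ = (-0.03120000, -0.01520000, 0.02000000)
applied force F = (-3.9000, -1.9000, 2.5000)
rate change Δω = (-0.02500000, -0.00300000, 0.01866667)
τ = I·(Δω/dt) + ω₀×(Iω₀) = (-0.0600, 0.0100, 0.0400)

F = (-3.9000, -1.9000, 2.5000)
τ = (-0.0600, 0.0100, 0.0400)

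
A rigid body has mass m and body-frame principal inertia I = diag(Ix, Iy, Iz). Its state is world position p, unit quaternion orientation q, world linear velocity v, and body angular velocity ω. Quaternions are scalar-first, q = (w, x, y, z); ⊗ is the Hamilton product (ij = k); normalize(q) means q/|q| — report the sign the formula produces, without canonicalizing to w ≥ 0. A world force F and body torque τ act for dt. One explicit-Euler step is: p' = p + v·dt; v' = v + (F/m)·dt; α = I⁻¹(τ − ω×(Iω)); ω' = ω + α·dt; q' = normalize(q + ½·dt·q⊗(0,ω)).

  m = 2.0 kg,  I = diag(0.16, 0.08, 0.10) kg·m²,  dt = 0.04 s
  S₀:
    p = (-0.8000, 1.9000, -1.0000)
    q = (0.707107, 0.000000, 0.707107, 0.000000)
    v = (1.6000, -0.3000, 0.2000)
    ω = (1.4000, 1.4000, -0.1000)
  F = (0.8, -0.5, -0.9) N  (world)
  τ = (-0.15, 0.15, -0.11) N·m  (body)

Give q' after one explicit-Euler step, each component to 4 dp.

Hamilton product q⊗(0,ω) = (-0.9899498, 0.9192391, 0.9899498, -1.0606605)
q + ½dt·q⊗(0,ω), renormalized = (0.6868, 0.0184, 0.7263, -0.0212)

q' = (0.6868, 0.0184, 0.7263, -0.0212)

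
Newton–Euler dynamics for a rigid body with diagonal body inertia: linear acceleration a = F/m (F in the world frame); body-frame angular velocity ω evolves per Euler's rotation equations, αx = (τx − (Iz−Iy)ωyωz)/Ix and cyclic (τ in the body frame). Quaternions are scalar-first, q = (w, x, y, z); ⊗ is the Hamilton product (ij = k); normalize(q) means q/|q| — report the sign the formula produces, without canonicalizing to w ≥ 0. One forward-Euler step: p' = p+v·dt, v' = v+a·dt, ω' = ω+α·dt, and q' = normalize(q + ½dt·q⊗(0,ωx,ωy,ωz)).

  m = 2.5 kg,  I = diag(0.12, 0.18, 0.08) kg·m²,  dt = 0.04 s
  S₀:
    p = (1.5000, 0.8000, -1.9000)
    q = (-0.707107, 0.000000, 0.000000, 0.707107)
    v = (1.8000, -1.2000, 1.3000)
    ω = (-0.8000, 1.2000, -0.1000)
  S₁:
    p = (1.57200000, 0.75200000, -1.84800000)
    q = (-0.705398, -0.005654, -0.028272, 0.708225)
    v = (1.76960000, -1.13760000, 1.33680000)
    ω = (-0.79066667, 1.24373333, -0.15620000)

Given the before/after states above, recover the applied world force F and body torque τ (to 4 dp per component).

F = (-1.9000, 3.9000, 2.3000)
τ = (0.0400, 0.2000, -0.1700)

v₁ − v₀ = (-0.03040000, 0.06240000, 0.03680000)
F = m·Δv/dt = (-1.9000, 3.9000, 2.3000)
Δω = ω₁−ω₀ = (0.00933333, 0.04373333, -0.05620000)
I·α + gyro = (0.0400, 0.2000, -0.1700)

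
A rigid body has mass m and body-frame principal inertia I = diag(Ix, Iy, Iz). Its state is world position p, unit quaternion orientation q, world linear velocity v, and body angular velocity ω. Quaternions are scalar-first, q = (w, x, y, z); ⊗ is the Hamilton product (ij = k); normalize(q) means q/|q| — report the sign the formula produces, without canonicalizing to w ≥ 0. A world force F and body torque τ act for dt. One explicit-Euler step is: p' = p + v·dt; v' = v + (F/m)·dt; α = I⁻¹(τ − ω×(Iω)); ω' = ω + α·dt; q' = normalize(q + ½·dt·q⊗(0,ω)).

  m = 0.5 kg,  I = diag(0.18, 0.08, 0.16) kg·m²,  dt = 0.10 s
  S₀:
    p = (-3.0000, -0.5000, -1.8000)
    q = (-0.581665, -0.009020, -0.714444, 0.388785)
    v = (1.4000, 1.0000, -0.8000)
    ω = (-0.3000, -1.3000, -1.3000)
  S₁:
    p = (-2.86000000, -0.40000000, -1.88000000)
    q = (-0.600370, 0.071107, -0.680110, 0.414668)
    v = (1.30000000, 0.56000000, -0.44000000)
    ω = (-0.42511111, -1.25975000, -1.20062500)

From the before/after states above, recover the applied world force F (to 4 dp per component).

velocity change Δv = (-0.10000000, -0.44000000, 0.36000000)
applied force F = (-0.5000, -2.2000, 1.8000)

F = (-0.5000, -2.2000, 1.8000)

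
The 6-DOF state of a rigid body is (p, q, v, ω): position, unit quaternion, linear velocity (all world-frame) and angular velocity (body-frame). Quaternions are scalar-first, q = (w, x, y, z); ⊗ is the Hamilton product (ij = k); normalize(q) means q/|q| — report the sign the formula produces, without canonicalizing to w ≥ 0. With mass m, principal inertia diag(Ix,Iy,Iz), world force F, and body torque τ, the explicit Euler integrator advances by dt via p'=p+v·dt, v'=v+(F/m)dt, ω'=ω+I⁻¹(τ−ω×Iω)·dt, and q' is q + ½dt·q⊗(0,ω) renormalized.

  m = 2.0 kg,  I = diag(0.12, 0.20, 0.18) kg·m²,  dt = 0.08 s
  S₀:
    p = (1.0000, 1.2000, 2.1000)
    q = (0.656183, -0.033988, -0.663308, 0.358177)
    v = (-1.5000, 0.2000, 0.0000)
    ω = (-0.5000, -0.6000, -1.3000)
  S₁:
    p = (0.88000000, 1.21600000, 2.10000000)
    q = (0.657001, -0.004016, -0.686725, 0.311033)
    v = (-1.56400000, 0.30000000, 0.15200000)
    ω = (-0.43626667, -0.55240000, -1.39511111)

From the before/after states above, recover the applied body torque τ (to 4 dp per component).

τ = (0.0800, 0.0800, -0.1900)

rate change Δω = (0.06373333, 0.04760000, -0.09511111)
I·α + gyro = (0.0800, 0.0800, -0.1900)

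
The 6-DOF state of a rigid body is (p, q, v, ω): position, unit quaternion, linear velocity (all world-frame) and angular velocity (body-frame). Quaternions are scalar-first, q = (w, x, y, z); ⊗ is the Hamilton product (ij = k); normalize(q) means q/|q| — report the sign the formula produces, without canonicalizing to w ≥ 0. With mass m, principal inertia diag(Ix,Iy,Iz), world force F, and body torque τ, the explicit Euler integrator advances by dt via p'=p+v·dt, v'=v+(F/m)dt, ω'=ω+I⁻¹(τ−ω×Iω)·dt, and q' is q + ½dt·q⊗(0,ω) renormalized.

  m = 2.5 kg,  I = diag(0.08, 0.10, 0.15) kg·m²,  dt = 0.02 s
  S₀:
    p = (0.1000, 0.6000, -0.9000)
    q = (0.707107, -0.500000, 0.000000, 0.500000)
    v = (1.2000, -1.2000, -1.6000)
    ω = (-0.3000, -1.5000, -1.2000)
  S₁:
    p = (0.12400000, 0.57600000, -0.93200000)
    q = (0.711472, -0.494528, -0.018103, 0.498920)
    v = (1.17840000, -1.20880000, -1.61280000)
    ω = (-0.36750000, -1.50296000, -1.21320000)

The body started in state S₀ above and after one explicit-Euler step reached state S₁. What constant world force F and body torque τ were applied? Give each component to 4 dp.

v₁ − v₀ = (-0.02160000, -0.00880000, -0.01280000)
F = m·Δv/dt = (-2.7000, -1.1000, -1.6000)
Δω = ω₁−ω₀ = (-0.06750000, -0.00296000, -0.01320000)
gyro term ω₀×Iω₀ = (0.0900, -0.0252, 0.0090)
applied torque τ = (-0.1800, -0.0400, -0.0900)

F = (-2.7000, -1.1000, -1.6000)
τ = (-0.1800, -0.0400, -0.0900)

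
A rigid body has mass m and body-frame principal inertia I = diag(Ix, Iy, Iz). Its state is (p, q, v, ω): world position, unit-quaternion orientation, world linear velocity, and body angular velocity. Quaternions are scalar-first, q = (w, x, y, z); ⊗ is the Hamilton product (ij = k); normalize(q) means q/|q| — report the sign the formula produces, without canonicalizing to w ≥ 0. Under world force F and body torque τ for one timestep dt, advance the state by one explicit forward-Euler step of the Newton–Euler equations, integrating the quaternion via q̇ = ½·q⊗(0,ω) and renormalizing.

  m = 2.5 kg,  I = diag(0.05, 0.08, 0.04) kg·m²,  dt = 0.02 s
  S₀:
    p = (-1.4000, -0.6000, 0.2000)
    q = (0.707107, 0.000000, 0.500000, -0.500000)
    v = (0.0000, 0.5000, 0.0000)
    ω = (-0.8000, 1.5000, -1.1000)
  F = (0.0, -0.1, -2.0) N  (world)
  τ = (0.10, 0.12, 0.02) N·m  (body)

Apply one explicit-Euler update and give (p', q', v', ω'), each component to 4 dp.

p' = (-1.4000, -0.5900, 0.2000)
q' = (0.6940, -0.0037, 0.5145, -0.5037)
v' = (0.0000, 0.4992, -0.0160)
ω' = (-0.7864, 1.5278, -1.0720)

α = I⁻¹(τ − ω×Iω) = (0.6800, 1.3900, 1.4000)
new body rate ω' = (-0.7864, 1.5278, -1.0720)
q⊗(0,ω) = (-1.3000000, -0.3656856, 1.4606605, -0.3778177)
q + ½dt·q⊗(0,ω), renormalized = (0.6940, -0.0037, 0.5145, -0.5037)
p + v·dt = (-1.4000, -0.5900, 0.2000)
new velocity v' = (0.0000, 0.4992, -0.0160)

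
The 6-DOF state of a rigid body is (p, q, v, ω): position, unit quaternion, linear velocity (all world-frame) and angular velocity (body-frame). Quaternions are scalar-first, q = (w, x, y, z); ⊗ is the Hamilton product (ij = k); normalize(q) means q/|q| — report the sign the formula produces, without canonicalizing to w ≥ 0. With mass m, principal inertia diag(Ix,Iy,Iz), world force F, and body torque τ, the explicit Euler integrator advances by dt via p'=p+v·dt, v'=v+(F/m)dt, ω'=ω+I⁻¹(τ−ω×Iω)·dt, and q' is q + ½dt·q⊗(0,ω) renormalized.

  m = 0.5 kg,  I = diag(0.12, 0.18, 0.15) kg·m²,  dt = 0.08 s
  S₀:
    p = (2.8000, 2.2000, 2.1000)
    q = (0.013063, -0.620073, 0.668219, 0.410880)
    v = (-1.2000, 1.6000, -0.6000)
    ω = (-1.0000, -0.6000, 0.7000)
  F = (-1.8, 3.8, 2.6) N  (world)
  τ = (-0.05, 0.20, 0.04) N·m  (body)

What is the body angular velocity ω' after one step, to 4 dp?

ω' = (-1.0417, -0.5204, 0.7021)

α = I⁻¹(τ − ω×Iω) = (-0.5217, 0.9944, 0.0267)
ω' = ω + α·dt = (-1.0417, -0.5204, 0.7021)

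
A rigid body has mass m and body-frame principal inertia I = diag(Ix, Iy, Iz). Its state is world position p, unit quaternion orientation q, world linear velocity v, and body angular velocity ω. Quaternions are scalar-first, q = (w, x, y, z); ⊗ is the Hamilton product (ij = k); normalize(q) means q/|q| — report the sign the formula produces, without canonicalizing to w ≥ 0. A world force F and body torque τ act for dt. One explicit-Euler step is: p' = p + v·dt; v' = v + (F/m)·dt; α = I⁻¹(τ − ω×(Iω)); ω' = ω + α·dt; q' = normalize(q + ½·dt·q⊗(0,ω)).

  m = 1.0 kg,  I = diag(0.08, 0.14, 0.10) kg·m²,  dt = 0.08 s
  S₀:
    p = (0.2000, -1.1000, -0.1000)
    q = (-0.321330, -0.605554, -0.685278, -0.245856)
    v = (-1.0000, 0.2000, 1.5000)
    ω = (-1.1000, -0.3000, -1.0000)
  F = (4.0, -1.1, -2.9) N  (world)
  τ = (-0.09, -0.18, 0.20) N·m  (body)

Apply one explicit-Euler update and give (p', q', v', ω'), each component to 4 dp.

ω×(Iω) gyroscopic = (-0.0120, -0.0220, 0.0198)
α = I⁻¹(τ − ω×Iω) = (-0.9750, -1.1286, 1.8020)
new body rate ω' = (-1.1780, -0.3903, -0.8558)
Hamilton product q⊗(0,ω) = (-1.1175488, 0.9649842, -0.2387134, -0.2508096)
q' = normalize(q + ½dt·q⊗(0,ω)) = (-0.3654, -0.5659, -0.6936, -0.2554)
p + v·dt = (0.1200, -1.0840, 0.0200)
v' = v + a·dt = (-0.6800, 0.1120, 1.2680)

p' = (0.1200, -1.0840, 0.0200)
q' = (-0.3654, -0.5659, -0.6936, -0.2554)
v' = (-0.6800, 0.1120, 1.2680)
ω' = (-1.1780, -0.3903, -0.8558)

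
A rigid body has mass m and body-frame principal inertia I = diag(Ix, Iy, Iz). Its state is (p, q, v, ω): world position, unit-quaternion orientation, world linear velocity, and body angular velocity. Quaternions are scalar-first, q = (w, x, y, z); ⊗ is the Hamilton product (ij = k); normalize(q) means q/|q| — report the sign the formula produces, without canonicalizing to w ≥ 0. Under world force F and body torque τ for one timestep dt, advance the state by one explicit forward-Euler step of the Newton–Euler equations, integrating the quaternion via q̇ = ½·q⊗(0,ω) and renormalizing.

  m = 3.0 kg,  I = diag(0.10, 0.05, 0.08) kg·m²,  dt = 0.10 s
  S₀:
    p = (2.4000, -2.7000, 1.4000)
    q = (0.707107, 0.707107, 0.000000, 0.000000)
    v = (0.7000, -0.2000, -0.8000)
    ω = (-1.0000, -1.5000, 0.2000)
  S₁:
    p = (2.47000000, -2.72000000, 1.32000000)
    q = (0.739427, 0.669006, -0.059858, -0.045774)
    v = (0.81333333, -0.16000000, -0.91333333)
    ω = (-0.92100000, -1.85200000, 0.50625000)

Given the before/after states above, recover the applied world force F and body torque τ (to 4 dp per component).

rate change Δω = (0.07900000, -0.35200000, 0.30625000)
gyro term ω₀×Iω₀ = (-0.0090, -0.0040, -0.0750)
I·α + gyro = (0.0700, -0.1800, 0.1700)
velocity change Δv = (0.11333333, 0.04000000, -0.11333333)
F = m·Δv/dt = (3.4000, 1.2000, -3.4000)

F = (3.4000, 1.2000, -3.4000)
τ = (0.0700, -0.1800, 0.1700)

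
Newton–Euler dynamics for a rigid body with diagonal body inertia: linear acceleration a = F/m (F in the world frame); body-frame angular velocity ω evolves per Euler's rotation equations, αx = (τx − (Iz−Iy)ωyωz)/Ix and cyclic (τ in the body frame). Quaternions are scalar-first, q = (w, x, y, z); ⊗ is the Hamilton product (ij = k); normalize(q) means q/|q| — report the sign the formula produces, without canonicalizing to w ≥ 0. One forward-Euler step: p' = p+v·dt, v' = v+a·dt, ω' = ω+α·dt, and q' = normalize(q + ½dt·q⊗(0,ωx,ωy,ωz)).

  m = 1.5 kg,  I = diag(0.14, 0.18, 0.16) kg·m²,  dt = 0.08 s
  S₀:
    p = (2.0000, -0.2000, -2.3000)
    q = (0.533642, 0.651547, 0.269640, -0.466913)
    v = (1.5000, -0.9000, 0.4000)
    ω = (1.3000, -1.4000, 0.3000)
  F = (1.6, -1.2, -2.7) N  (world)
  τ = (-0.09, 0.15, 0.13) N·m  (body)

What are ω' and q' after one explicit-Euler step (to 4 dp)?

(τ − ω×Iω)/I = (-0.7029, 0.8767, 1.2675)
ω + α·dt = (1.2438, -1.3299, 0.4014)
Hamilton product q⊗(0,ω) = (-0.3294412, 0.1209484, -1.5495498, -1.1026052)
q' = normalize(q + ½dt·q⊗(0,ω)) = (0.5189, 0.6544, 0.2070, -0.5095)

ω' = (1.2438, -1.3299, 0.4014)
q' = (0.5189, 0.6544, 0.2070, -0.5095)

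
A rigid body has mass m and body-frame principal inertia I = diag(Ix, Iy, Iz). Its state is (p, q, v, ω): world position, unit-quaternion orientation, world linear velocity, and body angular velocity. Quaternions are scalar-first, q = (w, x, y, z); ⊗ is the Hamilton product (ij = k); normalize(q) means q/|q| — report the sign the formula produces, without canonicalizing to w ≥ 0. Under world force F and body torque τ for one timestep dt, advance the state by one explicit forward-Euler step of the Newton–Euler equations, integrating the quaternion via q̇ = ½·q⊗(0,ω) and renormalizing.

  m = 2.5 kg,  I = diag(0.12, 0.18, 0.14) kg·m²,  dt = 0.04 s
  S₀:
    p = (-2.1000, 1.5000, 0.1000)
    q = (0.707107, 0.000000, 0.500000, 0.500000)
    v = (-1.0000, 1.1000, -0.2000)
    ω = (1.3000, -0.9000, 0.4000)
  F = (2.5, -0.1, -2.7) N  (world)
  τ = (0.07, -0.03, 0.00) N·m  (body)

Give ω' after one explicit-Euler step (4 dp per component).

precession coupling ω×(Iω) = (0.0144, -0.0104, -0.0702)
α = I⁻¹(τ − ω×Iω) = (0.4633, -0.1089, 0.5014)
ω + α·dt = (1.3185, -0.9044, 0.4201)

ω' = (1.3185, -0.9044, 0.4201)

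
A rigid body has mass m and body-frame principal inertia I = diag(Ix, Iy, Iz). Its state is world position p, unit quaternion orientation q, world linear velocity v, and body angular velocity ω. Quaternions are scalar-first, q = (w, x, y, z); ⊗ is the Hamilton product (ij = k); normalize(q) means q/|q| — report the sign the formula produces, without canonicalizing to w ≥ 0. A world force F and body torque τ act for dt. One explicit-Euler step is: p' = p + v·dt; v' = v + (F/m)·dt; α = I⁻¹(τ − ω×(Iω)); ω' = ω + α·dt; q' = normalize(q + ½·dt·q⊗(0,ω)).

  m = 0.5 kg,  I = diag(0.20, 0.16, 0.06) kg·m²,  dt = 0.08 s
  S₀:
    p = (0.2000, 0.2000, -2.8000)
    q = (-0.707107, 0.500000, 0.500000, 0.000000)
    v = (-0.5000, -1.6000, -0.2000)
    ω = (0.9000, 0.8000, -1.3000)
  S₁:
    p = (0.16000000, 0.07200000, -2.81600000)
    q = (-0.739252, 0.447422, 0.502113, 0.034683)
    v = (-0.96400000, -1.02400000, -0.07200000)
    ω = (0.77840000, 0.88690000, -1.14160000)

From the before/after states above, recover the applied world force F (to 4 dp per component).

velocity change Δv = (-0.46400000, 0.57600000, 0.12800000)
m·(v₁−v₀)/dt = (-2.9000, 3.6000, 0.8000)

F = (-2.9000, 3.6000, 0.8000)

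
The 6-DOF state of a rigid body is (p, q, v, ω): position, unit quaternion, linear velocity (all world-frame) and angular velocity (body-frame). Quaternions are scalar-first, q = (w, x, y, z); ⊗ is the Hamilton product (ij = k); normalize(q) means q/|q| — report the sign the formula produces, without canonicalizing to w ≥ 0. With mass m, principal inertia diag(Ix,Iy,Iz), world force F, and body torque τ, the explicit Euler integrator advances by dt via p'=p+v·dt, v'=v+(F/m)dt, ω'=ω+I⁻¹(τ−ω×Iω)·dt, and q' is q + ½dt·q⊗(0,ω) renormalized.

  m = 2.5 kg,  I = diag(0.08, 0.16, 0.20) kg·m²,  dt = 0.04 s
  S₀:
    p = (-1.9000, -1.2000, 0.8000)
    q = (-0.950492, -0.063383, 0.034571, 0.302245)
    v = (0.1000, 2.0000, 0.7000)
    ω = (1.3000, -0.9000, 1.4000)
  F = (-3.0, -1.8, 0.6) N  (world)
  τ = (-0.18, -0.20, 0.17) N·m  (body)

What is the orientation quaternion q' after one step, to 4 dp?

q⊗(0,ω) = (-0.3096312, -0.9152197, 1.3370975, -1.3185864)
updated quaternion q' = (-0.9558, -0.0816, 0.0613, 0.2756)

q' = (-0.9558, -0.0816, 0.0613, 0.2756)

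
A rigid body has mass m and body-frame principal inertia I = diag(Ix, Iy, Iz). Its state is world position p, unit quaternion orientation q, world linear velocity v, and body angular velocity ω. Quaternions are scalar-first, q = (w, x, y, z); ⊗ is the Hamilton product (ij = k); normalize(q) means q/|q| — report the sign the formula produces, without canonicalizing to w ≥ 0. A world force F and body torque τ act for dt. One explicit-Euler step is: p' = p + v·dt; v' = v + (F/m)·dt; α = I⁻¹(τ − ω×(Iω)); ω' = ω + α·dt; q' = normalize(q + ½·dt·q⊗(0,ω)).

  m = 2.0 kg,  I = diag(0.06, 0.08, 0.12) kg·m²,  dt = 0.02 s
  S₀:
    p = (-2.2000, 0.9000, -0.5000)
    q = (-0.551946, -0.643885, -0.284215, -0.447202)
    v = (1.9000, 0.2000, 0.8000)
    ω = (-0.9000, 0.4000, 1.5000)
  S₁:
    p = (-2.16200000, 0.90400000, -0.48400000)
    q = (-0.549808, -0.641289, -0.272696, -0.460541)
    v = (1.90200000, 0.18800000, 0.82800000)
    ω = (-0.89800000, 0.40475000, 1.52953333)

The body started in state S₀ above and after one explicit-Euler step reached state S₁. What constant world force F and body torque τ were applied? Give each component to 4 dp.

F = (0.2000, -1.2000, 2.8000)
τ = (0.0300, 0.1000, 0.1700)

Δω = ω₁−ω₀ = (0.00200000, 0.00475000, 0.02953333)
precession coupling = (0.0240, 0.0810, -0.0072)
applied torque τ = (0.0300, 0.1000, 0.1700)
velocity change Δv = (0.00200000, -0.01200000, 0.02800000)
F = m·Δv/dt = (0.2000, -1.2000, 2.8000)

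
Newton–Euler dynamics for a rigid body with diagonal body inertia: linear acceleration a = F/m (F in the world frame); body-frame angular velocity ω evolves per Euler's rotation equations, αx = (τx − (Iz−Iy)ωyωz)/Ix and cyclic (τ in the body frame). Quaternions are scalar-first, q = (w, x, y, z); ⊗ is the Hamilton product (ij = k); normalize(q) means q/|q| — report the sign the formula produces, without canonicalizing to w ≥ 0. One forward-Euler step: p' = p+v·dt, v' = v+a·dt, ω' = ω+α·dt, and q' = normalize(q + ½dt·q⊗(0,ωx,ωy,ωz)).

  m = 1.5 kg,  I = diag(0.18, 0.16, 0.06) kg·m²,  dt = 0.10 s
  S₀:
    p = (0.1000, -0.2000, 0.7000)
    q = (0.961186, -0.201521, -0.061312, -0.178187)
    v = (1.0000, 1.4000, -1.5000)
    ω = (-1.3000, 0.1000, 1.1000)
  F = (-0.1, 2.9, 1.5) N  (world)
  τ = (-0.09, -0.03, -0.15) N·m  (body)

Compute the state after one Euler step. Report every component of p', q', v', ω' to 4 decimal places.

p' = (0.2000, -0.0600, 0.5500)
q' = (0.9547, -0.2655, -0.0337, -0.1298)
v' = (0.9933, 1.5933, -1.4000)
ω' = (-1.3439, 0.1885, 0.8457)

α = I⁻¹(τ − ω×Iω) = (-0.4389, 0.8850, -2.5433)
new body rate ω' = (-1.3439, 0.1885, 0.8457)
Hamilton product q⊗(0,ω) = (-0.0598404, -1.2991663, 0.5494348, 0.9574469)
q' = normalize(q + ½dt·q⊗(0,ω)) = (0.9547, -0.2655, -0.0337, -0.1298)
a = F/m = (-0.0667, 1.9333, 1.0000)
new position p' = (0.2000, -0.0600, 0.5500)
new velocity v' = (0.9933, 1.5933, -1.4000)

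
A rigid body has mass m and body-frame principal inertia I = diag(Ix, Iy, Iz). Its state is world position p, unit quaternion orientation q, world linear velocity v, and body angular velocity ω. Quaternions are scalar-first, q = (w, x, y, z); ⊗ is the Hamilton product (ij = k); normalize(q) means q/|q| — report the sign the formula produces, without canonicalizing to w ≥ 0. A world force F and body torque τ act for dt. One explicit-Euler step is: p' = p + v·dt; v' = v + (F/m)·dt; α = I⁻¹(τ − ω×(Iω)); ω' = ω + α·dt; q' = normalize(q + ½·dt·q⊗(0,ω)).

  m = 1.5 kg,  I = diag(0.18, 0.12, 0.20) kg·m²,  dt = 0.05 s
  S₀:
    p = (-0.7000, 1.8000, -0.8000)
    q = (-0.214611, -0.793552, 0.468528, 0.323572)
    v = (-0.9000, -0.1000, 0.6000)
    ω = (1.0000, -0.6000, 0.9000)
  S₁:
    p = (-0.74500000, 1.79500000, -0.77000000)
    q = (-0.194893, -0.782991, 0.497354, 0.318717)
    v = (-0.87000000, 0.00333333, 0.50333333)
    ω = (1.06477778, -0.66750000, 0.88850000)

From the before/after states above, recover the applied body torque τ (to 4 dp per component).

τ = (0.1900, -0.1800, -0.0100)

rate change Δω = (0.06477778, -0.06750000, -0.01150000)
I·α + gyro = (0.1900, -0.1800, -0.0100)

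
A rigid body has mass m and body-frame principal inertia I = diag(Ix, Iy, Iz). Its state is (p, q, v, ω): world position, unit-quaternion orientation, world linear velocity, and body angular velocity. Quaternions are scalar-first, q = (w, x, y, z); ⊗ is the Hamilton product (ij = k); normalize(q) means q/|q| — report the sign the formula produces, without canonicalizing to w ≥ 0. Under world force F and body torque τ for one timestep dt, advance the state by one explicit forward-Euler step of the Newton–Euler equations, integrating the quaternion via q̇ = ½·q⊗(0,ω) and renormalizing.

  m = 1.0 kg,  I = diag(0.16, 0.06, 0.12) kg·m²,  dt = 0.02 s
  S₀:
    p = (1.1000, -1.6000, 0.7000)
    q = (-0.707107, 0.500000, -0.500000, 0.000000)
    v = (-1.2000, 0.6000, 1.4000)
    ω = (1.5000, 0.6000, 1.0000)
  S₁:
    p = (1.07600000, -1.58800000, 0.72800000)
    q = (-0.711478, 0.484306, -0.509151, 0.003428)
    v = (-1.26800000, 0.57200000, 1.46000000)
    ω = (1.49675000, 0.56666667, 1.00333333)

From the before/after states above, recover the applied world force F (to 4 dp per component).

v₁ − v₀ = (-0.06800000, -0.02800000, 0.06000000)
m·(v₁−v₀)/dt = (-3.4000, -1.4000, 3.0000)

F = (-3.4000, -1.4000, 3.0000)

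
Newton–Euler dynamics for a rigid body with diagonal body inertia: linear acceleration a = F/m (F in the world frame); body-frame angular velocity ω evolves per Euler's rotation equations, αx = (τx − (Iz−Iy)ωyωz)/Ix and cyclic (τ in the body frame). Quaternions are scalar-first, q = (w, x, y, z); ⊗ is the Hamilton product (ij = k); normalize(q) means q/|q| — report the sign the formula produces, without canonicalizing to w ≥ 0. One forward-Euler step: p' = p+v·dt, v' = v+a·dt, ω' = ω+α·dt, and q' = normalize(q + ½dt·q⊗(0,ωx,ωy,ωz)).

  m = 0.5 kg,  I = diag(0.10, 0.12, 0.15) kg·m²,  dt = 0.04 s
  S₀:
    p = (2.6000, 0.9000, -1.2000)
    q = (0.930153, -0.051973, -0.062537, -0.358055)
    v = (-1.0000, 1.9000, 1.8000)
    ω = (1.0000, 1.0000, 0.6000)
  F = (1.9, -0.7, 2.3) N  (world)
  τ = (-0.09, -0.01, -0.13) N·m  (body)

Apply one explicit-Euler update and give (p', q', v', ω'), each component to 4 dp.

p' = (2.5600, 0.9760, -1.1280)
q' = (0.9363, -0.0269, -0.0504, -0.3465)
v' = (-0.8480, 1.8440, 1.9840)
ω' = (0.9568, 1.0067, 0.5600)

precession coupling ω×(Iω) = (0.0180, -0.0300, 0.0200)
angular accel α = (-1.0800, 0.1667, -1.0000)
ω + α·dt = (0.9568, 1.0067, 0.5600)
Hamilton product q⊗(0,ω) = (0.3293430, 1.2506858, 0.6032818, 0.5686558)
q' = normalize(q + ½dt·q⊗(0,ω)) = (0.9363, -0.0269, -0.0504, -0.3465)
linear accel F/m = (3.8000, -1.4000, 4.6000)
p' = p + v·dt = (2.5600, 0.9760, -1.1280)
new velocity v' = (-0.8480, 1.8440, 1.9840)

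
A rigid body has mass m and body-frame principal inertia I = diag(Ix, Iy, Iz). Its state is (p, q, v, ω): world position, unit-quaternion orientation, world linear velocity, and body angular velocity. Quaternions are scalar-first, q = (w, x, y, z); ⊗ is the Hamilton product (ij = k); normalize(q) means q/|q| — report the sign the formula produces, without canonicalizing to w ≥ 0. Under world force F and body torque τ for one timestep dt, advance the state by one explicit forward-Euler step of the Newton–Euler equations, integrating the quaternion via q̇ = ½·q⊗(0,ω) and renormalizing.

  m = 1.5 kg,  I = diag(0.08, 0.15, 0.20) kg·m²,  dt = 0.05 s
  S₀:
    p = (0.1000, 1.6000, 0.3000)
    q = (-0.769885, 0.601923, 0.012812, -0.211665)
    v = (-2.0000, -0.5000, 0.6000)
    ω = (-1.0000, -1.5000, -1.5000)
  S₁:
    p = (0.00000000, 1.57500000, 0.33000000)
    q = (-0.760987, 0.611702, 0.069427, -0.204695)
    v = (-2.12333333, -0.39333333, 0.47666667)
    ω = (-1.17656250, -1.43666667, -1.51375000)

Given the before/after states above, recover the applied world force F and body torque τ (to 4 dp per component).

F = (-3.7000, 3.2000, -3.7000)
τ = (-0.1700, 0.0100, 0.0500)

Δv = v₁−v₀ = (-0.12333333, 0.10666667, -0.12333333)
applied force F = (-3.7000, 3.2000, -3.7000)
Δω = ω₁−ω₀ = (-0.17656250, 0.06333333, -0.01375000)
applied torque τ = (-0.1700, 0.0100, 0.0500)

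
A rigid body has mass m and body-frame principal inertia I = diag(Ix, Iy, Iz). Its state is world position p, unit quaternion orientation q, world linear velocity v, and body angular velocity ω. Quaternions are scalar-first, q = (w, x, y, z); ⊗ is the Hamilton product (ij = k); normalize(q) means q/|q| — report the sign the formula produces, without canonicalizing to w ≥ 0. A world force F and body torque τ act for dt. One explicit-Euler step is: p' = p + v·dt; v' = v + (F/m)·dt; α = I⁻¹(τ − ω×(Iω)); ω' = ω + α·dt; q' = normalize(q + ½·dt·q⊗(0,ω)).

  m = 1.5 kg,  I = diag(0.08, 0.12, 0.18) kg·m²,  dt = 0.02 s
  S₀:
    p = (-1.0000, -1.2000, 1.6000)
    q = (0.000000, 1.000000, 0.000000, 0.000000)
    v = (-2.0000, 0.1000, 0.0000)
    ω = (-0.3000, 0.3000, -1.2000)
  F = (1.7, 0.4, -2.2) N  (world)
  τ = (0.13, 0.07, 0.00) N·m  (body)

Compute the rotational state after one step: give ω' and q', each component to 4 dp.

α = I⁻¹(τ − ω×Iω) = (1.8950, 0.8833, 0.0200)
ω' = ω + α·dt = (-0.2621, 0.3177, -1.1996)
2q̇ = q⊗(0,ω) = (0.3000000, 0.0000000, 1.2000000, 0.3000000)
q + ½dt·q⊗(0,ω), renormalized = (0.0030, 0.9999, 0.0120, 0.0030)

ω' = (-0.2621, 0.3177, -1.1996)
q' = (0.0030, 0.9999, 0.0120, 0.0030)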